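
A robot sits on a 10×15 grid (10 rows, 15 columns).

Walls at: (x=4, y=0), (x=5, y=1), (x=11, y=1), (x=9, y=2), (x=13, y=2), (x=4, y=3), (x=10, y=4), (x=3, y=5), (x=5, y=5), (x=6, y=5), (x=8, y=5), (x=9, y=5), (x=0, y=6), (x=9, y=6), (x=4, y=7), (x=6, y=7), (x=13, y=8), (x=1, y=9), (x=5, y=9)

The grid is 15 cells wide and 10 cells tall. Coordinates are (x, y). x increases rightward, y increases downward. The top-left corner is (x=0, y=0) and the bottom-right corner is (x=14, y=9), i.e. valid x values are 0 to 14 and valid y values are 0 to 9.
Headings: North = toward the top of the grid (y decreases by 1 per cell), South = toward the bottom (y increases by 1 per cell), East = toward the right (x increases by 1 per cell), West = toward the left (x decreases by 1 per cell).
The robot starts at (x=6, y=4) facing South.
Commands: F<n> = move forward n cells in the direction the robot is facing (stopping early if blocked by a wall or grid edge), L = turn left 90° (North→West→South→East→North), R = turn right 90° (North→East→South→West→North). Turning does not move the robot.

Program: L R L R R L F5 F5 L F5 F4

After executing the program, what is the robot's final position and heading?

Start: (x=6, y=4), facing South
  L: turn left, now facing East
  R: turn right, now facing South
  L: turn left, now facing East
  R: turn right, now facing South
  R: turn right, now facing West
  L: turn left, now facing South
  F5: move forward 0/5 (blocked), now at (x=6, y=4)
  F5: move forward 0/5 (blocked), now at (x=6, y=4)
  L: turn left, now facing East
  F5: move forward 3/5 (blocked), now at (x=9, y=4)
  F4: move forward 0/4 (blocked), now at (x=9, y=4)
Final: (x=9, y=4), facing East

Answer: Final position: (x=9, y=4), facing East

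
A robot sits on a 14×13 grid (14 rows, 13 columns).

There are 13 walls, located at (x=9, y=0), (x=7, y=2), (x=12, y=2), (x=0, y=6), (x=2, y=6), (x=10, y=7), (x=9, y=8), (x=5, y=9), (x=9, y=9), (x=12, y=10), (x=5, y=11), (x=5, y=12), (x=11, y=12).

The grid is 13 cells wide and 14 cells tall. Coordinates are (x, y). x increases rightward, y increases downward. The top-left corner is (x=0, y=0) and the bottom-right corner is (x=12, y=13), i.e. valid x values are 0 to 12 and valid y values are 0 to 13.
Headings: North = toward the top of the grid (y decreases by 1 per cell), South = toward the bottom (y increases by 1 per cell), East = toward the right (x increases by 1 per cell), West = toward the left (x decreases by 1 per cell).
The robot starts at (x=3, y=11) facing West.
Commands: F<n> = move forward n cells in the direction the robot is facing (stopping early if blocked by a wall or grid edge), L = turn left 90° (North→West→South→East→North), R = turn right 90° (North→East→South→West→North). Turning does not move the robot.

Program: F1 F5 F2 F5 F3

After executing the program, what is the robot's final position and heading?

Start: (x=3, y=11), facing West
  F1: move forward 1, now at (x=2, y=11)
  F5: move forward 2/5 (blocked), now at (x=0, y=11)
  F2: move forward 0/2 (blocked), now at (x=0, y=11)
  F5: move forward 0/5 (blocked), now at (x=0, y=11)
  F3: move forward 0/3 (blocked), now at (x=0, y=11)
Final: (x=0, y=11), facing West

Answer: Final position: (x=0, y=11), facing West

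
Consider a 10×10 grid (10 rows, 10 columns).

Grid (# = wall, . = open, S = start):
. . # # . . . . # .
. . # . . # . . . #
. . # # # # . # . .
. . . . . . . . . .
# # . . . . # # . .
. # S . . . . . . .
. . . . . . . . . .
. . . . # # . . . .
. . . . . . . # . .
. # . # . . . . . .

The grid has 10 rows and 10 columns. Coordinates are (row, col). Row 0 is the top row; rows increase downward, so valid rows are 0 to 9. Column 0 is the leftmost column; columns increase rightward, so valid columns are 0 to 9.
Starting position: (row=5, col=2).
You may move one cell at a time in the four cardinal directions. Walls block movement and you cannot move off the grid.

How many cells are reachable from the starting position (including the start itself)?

Answer: Reachable cells: 78

Derivation:
BFS flood-fill from (row=5, col=2):
  Distance 0: (row=5, col=2)
  Distance 1: (row=4, col=2), (row=5, col=3), (row=6, col=2)
  Distance 2: (row=3, col=2), (row=4, col=3), (row=5, col=4), (row=6, col=1), (row=6, col=3), (row=7, col=2)
  Distance 3: (row=3, col=1), (row=3, col=3), (row=4, col=4), (row=5, col=5), (row=6, col=0), (row=6, col=4), (row=7, col=1), (row=7, col=3), (row=8, col=2)
  Distance 4: (row=2, col=1), (row=3, col=0), (row=3, col=4), (row=4, col=5), (row=5, col=0), (row=5, col=6), (row=6, col=5), (row=7, col=0), (row=8, col=1), (row=8, col=3), (row=9, col=2)
  Distance 5: (row=1, col=1), (row=2, col=0), (row=3, col=5), (row=5, col=7), (row=6, col=6), (row=8, col=0), (row=8, col=4)
  Distance 6: (row=0, col=1), (row=1, col=0), (row=3, col=6), (row=5, col=8), (row=6, col=7), (row=7, col=6), (row=8, col=5), (row=9, col=0), (row=9, col=4)
  Distance 7: (row=0, col=0), (row=2, col=6), (row=3, col=7), (row=4, col=8), (row=5, col=9), (row=6, col=8), (row=7, col=7), (row=8, col=6), (row=9, col=5)
  Distance 8: (row=1, col=6), (row=3, col=8), (row=4, col=9), (row=6, col=9), (row=7, col=8), (row=9, col=6)
  Distance 9: (row=0, col=6), (row=1, col=7), (row=2, col=8), (row=3, col=9), (row=7, col=9), (row=8, col=8), (row=9, col=7)
  Distance 10: (row=0, col=5), (row=0, col=7), (row=1, col=8), (row=2, col=9), (row=8, col=9), (row=9, col=8)
  Distance 11: (row=0, col=4), (row=9, col=9)
  Distance 12: (row=1, col=4)
  Distance 13: (row=1, col=3)
Total reachable: 78 (grid has 79 open cells total)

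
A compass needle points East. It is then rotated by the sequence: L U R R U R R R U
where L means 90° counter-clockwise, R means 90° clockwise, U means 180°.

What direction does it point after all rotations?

Answer: Final heading: West

Derivation:
Start: East
  L (left (90° counter-clockwise)) -> North
  U (U-turn (180°)) -> South
  R (right (90° clockwise)) -> West
  R (right (90° clockwise)) -> North
  U (U-turn (180°)) -> South
  R (right (90° clockwise)) -> West
  R (right (90° clockwise)) -> North
  R (right (90° clockwise)) -> East
  U (U-turn (180°)) -> West
Final: West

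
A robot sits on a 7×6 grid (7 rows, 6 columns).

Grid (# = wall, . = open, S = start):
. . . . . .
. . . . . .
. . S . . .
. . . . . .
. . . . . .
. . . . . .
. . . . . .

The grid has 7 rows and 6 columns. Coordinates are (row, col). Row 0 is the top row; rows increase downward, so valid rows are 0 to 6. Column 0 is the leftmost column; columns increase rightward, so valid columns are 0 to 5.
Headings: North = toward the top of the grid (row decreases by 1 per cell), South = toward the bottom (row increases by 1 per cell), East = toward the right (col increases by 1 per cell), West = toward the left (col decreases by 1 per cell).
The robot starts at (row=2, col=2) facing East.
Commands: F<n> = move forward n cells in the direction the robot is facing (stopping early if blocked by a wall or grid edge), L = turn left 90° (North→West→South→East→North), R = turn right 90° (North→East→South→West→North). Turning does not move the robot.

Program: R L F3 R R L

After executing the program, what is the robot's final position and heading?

Answer: Final position: (row=2, col=5), facing South

Derivation:
Start: (row=2, col=2), facing East
  R: turn right, now facing South
  L: turn left, now facing East
  F3: move forward 3, now at (row=2, col=5)
  R: turn right, now facing South
  R: turn right, now facing West
  L: turn left, now facing South
Final: (row=2, col=5), facing South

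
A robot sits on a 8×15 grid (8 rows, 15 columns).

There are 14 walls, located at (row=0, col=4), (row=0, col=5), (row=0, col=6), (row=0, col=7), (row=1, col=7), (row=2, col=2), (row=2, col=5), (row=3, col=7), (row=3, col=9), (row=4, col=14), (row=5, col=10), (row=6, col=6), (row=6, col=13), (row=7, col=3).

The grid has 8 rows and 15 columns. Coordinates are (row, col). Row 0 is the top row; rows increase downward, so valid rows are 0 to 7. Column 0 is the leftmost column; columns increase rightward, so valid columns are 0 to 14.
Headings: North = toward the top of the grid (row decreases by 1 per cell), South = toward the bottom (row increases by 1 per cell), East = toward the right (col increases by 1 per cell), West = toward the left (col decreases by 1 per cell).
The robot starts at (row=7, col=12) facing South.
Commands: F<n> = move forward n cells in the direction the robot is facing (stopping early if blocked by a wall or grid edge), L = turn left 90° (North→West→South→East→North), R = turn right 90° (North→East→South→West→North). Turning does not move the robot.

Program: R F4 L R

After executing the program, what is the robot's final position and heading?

Start: (row=7, col=12), facing South
  R: turn right, now facing West
  F4: move forward 4, now at (row=7, col=8)
  L: turn left, now facing South
  R: turn right, now facing West
Final: (row=7, col=8), facing West

Answer: Final position: (row=7, col=8), facing West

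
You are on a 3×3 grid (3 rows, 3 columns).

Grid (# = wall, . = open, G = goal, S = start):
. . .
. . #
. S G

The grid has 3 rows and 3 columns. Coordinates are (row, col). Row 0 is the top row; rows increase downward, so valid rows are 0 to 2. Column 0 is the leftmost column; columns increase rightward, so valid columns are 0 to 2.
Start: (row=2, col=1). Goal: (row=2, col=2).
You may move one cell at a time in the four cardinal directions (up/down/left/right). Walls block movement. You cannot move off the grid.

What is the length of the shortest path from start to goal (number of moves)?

BFS from (row=2, col=1) until reaching (row=2, col=2):
  Distance 0: (row=2, col=1)
  Distance 1: (row=1, col=1), (row=2, col=0), (row=2, col=2)  <- goal reached here
One shortest path (1 moves): (row=2, col=1) -> (row=2, col=2)

Answer: Shortest path length: 1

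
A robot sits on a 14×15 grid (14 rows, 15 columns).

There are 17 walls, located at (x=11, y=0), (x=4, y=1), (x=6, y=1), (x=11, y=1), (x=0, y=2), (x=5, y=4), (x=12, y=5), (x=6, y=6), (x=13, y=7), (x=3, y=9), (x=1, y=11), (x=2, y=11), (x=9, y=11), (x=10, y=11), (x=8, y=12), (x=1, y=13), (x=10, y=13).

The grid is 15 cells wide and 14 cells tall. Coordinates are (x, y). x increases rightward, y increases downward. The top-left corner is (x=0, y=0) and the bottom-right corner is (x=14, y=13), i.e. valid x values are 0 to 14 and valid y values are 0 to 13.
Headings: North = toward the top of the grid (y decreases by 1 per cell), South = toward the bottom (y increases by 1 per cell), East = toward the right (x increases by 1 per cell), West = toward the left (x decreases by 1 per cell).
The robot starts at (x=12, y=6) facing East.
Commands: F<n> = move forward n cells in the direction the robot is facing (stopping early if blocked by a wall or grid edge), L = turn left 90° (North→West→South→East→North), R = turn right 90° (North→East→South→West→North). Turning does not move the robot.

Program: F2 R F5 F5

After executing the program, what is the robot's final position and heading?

Answer: Final position: (x=14, y=13), facing South

Derivation:
Start: (x=12, y=6), facing East
  F2: move forward 2, now at (x=14, y=6)
  R: turn right, now facing South
  F5: move forward 5, now at (x=14, y=11)
  F5: move forward 2/5 (blocked), now at (x=14, y=13)
Final: (x=14, y=13), facing South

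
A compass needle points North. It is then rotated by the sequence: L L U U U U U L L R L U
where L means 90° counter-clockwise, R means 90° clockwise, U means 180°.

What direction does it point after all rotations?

Start: North
  L (left (90° counter-clockwise)) -> West
  L (left (90° counter-clockwise)) -> South
  U (U-turn (180°)) -> North
  U (U-turn (180°)) -> South
  U (U-turn (180°)) -> North
  U (U-turn (180°)) -> South
  U (U-turn (180°)) -> North
  L (left (90° counter-clockwise)) -> West
  L (left (90° counter-clockwise)) -> South
  R (right (90° clockwise)) -> West
  L (left (90° counter-clockwise)) -> South
  U (U-turn (180°)) -> North
Final: North

Answer: Final heading: North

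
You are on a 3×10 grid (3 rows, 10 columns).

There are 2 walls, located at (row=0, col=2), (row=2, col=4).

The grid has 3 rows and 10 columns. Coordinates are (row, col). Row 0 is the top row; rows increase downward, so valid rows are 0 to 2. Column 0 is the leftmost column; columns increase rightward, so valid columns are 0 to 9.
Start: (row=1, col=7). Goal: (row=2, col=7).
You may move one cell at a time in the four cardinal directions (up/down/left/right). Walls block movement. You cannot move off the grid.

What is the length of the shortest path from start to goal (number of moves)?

Answer: Shortest path length: 1

Derivation:
BFS from (row=1, col=7) until reaching (row=2, col=7):
  Distance 0: (row=1, col=7)
  Distance 1: (row=0, col=7), (row=1, col=6), (row=1, col=8), (row=2, col=7)  <- goal reached here
One shortest path (1 moves): (row=1, col=7) -> (row=2, col=7)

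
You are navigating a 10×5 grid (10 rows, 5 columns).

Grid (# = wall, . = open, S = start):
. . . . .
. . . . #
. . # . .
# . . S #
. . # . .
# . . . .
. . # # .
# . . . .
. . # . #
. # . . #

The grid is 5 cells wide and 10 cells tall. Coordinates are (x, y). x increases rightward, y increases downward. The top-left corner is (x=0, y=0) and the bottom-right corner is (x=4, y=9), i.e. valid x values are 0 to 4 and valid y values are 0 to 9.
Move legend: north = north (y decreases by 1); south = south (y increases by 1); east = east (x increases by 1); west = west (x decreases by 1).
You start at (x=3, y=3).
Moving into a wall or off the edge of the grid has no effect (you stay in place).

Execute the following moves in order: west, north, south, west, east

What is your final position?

Answer: Final position: (x=2, y=3)

Derivation:
Start: (x=3, y=3)
  west (west): (x=3, y=3) -> (x=2, y=3)
  north (north): blocked, stay at (x=2, y=3)
  south (south): blocked, stay at (x=2, y=3)
  west (west): (x=2, y=3) -> (x=1, y=3)
  east (east): (x=1, y=3) -> (x=2, y=3)
Final: (x=2, y=3)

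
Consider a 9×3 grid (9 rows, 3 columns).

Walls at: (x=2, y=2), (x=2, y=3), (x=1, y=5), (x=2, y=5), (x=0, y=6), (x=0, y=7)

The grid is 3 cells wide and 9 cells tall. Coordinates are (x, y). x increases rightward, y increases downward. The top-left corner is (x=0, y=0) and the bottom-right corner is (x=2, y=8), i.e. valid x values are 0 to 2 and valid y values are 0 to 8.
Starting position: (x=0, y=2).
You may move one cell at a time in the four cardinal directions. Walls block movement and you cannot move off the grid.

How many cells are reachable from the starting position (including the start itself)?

Answer: Reachable cells: 14

Derivation:
BFS flood-fill from (x=0, y=2):
  Distance 0: (x=0, y=2)
  Distance 1: (x=0, y=1), (x=1, y=2), (x=0, y=3)
  Distance 2: (x=0, y=0), (x=1, y=1), (x=1, y=3), (x=0, y=4)
  Distance 3: (x=1, y=0), (x=2, y=1), (x=1, y=4), (x=0, y=5)
  Distance 4: (x=2, y=0), (x=2, y=4)
Total reachable: 14 (grid has 21 open cells total)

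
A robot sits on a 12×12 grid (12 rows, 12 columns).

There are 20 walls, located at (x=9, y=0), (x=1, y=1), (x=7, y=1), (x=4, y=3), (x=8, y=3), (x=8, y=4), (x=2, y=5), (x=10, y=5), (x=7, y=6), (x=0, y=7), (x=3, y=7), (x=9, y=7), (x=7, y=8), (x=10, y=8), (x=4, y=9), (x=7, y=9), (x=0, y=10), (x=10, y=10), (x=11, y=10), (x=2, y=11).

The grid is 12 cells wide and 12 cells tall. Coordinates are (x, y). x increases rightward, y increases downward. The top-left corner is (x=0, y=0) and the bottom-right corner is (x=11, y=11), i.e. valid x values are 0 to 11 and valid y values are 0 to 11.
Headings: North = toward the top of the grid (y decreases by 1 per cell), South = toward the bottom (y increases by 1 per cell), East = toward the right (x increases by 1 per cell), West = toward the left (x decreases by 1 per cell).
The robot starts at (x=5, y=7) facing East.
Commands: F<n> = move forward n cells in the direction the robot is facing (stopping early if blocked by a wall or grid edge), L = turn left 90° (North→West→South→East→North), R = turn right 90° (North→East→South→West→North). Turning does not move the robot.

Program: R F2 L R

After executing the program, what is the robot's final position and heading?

Start: (x=5, y=7), facing East
  R: turn right, now facing South
  F2: move forward 2, now at (x=5, y=9)
  L: turn left, now facing East
  R: turn right, now facing South
Final: (x=5, y=9), facing South

Answer: Final position: (x=5, y=9), facing South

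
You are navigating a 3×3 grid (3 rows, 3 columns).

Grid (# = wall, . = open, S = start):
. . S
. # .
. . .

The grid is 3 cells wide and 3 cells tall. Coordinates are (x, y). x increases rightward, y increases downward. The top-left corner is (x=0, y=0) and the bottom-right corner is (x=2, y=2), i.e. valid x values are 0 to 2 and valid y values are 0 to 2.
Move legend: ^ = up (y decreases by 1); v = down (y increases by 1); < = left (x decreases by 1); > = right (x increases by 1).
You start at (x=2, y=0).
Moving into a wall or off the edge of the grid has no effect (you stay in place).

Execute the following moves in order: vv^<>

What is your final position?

Answer: Final position: (x=2, y=1)

Derivation:
Start: (x=2, y=0)
  v (down): (x=2, y=0) -> (x=2, y=1)
  v (down): (x=2, y=1) -> (x=2, y=2)
  ^ (up): (x=2, y=2) -> (x=2, y=1)
  < (left): blocked, stay at (x=2, y=1)
  > (right): blocked, stay at (x=2, y=1)
Final: (x=2, y=1)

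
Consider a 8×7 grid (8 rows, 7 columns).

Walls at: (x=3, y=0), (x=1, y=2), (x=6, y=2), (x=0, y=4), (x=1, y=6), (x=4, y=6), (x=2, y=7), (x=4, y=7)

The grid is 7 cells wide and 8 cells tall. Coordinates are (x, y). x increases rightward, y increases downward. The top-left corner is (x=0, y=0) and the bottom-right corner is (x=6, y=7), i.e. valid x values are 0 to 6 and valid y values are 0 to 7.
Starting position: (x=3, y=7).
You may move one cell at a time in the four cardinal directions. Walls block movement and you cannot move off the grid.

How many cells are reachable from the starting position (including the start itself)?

BFS flood-fill from (x=3, y=7):
  Distance 0: (x=3, y=7)
  Distance 1: (x=3, y=6)
  Distance 2: (x=3, y=5), (x=2, y=6)
  Distance 3: (x=3, y=4), (x=2, y=5), (x=4, y=5)
  Distance 4: (x=3, y=3), (x=2, y=4), (x=4, y=4), (x=1, y=5), (x=5, y=5)
  Distance 5: (x=3, y=2), (x=2, y=3), (x=4, y=3), (x=1, y=4), (x=5, y=4), (x=0, y=5), (x=6, y=5), (x=5, y=6)
  Distance 6: (x=3, y=1), (x=2, y=2), (x=4, y=2), (x=1, y=3), (x=5, y=3), (x=6, y=4), (x=0, y=6), (x=6, y=6), (x=5, y=7)
  Distance 7: (x=2, y=1), (x=4, y=1), (x=5, y=2), (x=0, y=3), (x=6, y=3), (x=0, y=7), (x=6, y=7)
  Distance 8: (x=2, y=0), (x=4, y=0), (x=1, y=1), (x=5, y=1), (x=0, y=2), (x=1, y=7)
  Distance 9: (x=1, y=0), (x=5, y=0), (x=0, y=1), (x=6, y=1)
  Distance 10: (x=0, y=0), (x=6, y=0)
Total reachable: 48 (grid has 48 open cells total)

Answer: Reachable cells: 48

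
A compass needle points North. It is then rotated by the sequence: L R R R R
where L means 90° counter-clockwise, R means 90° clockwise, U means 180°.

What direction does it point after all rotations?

Start: North
  L (left (90° counter-clockwise)) -> West
  R (right (90° clockwise)) -> North
  R (right (90° clockwise)) -> East
  R (right (90° clockwise)) -> South
  R (right (90° clockwise)) -> West
Final: West

Answer: Final heading: West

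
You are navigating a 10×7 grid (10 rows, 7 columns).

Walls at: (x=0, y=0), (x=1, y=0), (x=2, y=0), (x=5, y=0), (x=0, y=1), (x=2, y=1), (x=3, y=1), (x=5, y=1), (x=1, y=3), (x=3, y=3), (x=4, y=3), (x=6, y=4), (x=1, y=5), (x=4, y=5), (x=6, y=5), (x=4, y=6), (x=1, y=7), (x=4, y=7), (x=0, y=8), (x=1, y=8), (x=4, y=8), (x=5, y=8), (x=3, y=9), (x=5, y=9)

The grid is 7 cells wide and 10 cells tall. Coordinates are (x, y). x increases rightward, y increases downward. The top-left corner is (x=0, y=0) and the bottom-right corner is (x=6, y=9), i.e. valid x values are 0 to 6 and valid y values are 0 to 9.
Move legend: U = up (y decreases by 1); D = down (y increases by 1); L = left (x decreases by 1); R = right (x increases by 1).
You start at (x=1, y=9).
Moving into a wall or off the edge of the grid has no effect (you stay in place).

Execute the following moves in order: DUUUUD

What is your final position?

Start: (x=1, y=9)
  D (down): blocked, stay at (x=1, y=9)
  [×4]U (up): blocked, stay at (x=1, y=9)
  D (down): blocked, stay at (x=1, y=9)
Final: (x=1, y=9)

Answer: Final position: (x=1, y=9)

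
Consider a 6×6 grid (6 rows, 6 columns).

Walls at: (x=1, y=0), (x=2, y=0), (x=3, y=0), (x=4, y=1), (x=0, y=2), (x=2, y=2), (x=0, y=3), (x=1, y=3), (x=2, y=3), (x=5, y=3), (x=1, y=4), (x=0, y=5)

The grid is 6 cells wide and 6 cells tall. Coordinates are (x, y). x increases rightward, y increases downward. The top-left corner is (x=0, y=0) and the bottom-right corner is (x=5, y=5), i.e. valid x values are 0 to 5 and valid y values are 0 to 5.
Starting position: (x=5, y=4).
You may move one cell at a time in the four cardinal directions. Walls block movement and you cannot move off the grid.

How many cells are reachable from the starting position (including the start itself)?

Answer: Reachable cells: 23

Derivation:
BFS flood-fill from (x=5, y=4):
  Distance 0: (x=5, y=4)
  Distance 1: (x=4, y=4), (x=5, y=5)
  Distance 2: (x=4, y=3), (x=3, y=4), (x=4, y=5)
  Distance 3: (x=4, y=2), (x=3, y=3), (x=2, y=4), (x=3, y=5)
  Distance 4: (x=3, y=2), (x=5, y=2), (x=2, y=5)
  Distance 5: (x=3, y=1), (x=5, y=1), (x=1, y=5)
  Distance 6: (x=5, y=0), (x=2, y=1)
  Distance 7: (x=4, y=0), (x=1, y=1)
  Distance 8: (x=0, y=1), (x=1, y=2)
  Distance 9: (x=0, y=0)
Total reachable: 23 (grid has 24 open cells total)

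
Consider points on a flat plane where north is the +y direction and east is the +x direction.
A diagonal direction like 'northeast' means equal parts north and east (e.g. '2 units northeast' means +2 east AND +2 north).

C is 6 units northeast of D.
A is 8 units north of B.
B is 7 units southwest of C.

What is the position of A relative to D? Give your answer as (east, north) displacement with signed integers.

Answer: A is at (east=-1, north=7) relative to D.

Derivation:
Place D at the origin (east=0, north=0).
  C is 6 units northeast of D: delta (east=+6, north=+6); C at (east=6, north=6).
  B is 7 units southwest of C: delta (east=-7, north=-7); B at (east=-1, north=-1).
  A is 8 units north of B: delta (east=+0, north=+8); A at (east=-1, north=7).
Therefore A relative to D: (east=-1, north=7).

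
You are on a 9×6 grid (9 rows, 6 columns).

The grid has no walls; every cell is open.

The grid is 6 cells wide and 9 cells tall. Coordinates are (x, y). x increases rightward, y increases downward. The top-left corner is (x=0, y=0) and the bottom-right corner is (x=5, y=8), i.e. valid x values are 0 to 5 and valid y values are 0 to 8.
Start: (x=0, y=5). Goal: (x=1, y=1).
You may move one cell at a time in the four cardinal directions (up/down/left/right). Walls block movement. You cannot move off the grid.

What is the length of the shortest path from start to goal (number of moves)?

Answer: Shortest path length: 5

Derivation:
BFS from (x=0, y=5) until reaching (x=1, y=1):
  Distance 0: (x=0, y=5)
  Distance 1: (x=0, y=4), (x=1, y=5), (x=0, y=6)
  Distance 2: (x=0, y=3), (x=1, y=4), (x=2, y=5), (x=1, y=6), (x=0, y=7)
  Distance 3: (x=0, y=2), (x=1, y=3), (x=2, y=4), (x=3, y=5), (x=2, y=6), (x=1, y=7), (x=0, y=8)
  Distance 4: (x=0, y=1), (x=1, y=2), (x=2, y=3), (x=3, y=4), (x=4, y=5), (x=3, y=6), (x=2, y=7), (x=1, y=8)
  Distance 5: (x=0, y=0), (x=1, y=1), (x=2, y=2), (x=3, y=3), (x=4, y=4), (x=5, y=5), (x=4, y=6), (x=3, y=7), (x=2, y=8)  <- goal reached here
One shortest path (5 moves): (x=0, y=5) -> (x=1, y=5) -> (x=1, y=4) -> (x=1, y=3) -> (x=1, y=2) -> (x=1, y=1)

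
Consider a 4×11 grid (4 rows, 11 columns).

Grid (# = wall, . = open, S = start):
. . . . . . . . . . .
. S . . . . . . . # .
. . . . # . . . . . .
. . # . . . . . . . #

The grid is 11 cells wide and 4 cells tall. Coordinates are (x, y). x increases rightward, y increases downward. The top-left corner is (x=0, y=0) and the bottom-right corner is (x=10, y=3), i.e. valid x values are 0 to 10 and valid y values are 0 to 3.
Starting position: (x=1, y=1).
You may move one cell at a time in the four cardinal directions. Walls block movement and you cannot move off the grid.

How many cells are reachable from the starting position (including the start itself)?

BFS flood-fill from (x=1, y=1):
  Distance 0: (x=1, y=1)
  Distance 1: (x=1, y=0), (x=0, y=1), (x=2, y=1), (x=1, y=2)
  Distance 2: (x=0, y=0), (x=2, y=0), (x=3, y=1), (x=0, y=2), (x=2, y=2), (x=1, y=3)
  Distance 3: (x=3, y=0), (x=4, y=1), (x=3, y=2), (x=0, y=3)
  Distance 4: (x=4, y=0), (x=5, y=1), (x=3, y=3)
  Distance 5: (x=5, y=0), (x=6, y=1), (x=5, y=2), (x=4, y=3)
  Distance 6: (x=6, y=0), (x=7, y=1), (x=6, y=2), (x=5, y=3)
  Distance 7: (x=7, y=0), (x=8, y=1), (x=7, y=2), (x=6, y=3)
  Distance 8: (x=8, y=0), (x=8, y=2), (x=7, y=3)
  Distance 9: (x=9, y=0), (x=9, y=2), (x=8, y=3)
  Distance 10: (x=10, y=0), (x=10, y=2), (x=9, y=3)
  Distance 11: (x=10, y=1)
Total reachable: 40 (grid has 40 open cells total)

Answer: Reachable cells: 40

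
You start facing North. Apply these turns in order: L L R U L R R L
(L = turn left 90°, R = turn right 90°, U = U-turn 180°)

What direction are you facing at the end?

Start: North
  L (left (90° counter-clockwise)) -> West
  L (left (90° counter-clockwise)) -> South
  R (right (90° clockwise)) -> West
  U (U-turn (180°)) -> East
  L (left (90° counter-clockwise)) -> North
  R (right (90° clockwise)) -> East
  R (right (90° clockwise)) -> South
  L (left (90° counter-clockwise)) -> East
Final: East

Answer: Final heading: East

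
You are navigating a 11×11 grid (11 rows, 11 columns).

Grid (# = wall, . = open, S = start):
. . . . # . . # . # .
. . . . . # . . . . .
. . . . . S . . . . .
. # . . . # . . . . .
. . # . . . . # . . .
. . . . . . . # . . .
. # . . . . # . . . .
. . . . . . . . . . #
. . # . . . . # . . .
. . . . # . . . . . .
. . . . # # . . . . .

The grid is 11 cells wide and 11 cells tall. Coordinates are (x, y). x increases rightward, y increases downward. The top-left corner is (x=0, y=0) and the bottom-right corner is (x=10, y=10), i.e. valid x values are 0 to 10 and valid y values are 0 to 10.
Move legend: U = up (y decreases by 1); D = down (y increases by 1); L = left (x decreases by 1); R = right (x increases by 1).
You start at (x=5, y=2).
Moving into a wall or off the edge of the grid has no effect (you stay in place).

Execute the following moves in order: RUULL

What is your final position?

Start: (x=5, y=2)
  R (right): (x=5, y=2) -> (x=6, y=2)
  U (up): (x=6, y=2) -> (x=6, y=1)
  U (up): (x=6, y=1) -> (x=6, y=0)
  L (left): (x=6, y=0) -> (x=5, y=0)
  L (left): blocked, stay at (x=5, y=0)
Final: (x=5, y=0)

Answer: Final position: (x=5, y=0)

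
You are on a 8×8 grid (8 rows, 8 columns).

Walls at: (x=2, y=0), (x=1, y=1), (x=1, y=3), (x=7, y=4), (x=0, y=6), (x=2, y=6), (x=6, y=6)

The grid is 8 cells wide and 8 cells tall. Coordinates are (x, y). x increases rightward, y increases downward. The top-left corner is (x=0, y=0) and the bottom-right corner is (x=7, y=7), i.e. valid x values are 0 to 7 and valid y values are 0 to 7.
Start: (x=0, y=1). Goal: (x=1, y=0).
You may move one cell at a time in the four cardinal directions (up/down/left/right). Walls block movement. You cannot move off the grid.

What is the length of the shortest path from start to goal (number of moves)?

Answer: Shortest path length: 2

Derivation:
BFS from (x=0, y=1) until reaching (x=1, y=0):
  Distance 0: (x=0, y=1)
  Distance 1: (x=0, y=0), (x=0, y=2)
  Distance 2: (x=1, y=0), (x=1, y=2), (x=0, y=3)  <- goal reached here
One shortest path (2 moves): (x=0, y=1) -> (x=0, y=0) -> (x=1, y=0)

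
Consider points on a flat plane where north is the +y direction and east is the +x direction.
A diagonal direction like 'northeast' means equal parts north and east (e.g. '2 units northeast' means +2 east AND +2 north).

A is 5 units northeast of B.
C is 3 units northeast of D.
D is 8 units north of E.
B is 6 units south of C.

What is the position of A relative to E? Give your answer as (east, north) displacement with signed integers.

Place E at the origin (east=0, north=0).
  D is 8 units north of E: delta (east=+0, north=+8); D at (east=0, north=8).
  C is 3 units northeast of D: delta (east=+3, north=+3); C at (east=3, north=11).
  B is 6 units south of C: delta (east=+0, north=-6); B at (east=3, north=5).
  A is 5 units northeast of B: delta (east=+5, north=+5); A at (east=8, north=10).
Therefore A relative to E: (east=8, north=10).

Answer: A is at (east=8, north=10) relative to E.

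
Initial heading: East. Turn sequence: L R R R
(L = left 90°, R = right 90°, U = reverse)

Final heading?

Answer: Final heading: West

Derivation:
Start: East
  L (left (90° counter-clockwise)) -> North
  R (right (90° clockwise)) -> East
  R (right (90° clockwise)) -> South
  R (right (90° clockwise)) -> West
Final: West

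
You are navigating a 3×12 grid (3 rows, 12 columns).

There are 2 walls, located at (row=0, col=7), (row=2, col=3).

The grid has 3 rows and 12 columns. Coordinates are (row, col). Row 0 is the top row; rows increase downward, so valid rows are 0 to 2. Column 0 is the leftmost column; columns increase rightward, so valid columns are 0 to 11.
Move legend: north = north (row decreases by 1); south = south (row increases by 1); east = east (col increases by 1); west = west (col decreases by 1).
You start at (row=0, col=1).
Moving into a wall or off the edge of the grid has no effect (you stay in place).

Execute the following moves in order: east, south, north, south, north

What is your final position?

Start: (row=0, col=1)
  east (east): (row=0, col=1) -> (row=0, col=2)
  south (south): (row=0, col=2) -> (row=1, col=2)
  north (north): (row=1, col=2) -> (row=0, col=2)
  south (south): (row=0, col=2) -> (row=1, col=2)
  north (north): (row=1, col=2) -> (row=0, col=2)
Final: (row=0, col=2)

Answer: Final position: (row=0, col=2)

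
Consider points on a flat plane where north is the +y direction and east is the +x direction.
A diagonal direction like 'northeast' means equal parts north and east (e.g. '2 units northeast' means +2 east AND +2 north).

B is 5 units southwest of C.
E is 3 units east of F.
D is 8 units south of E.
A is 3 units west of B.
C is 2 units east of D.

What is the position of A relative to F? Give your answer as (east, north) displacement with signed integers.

Answer: A is at (east=-3, north=-13) relative to F.

Derivation:
Place F at the origin (east=0, north=0).
  E is 3 units east of F: delta (east=+3, north=+0); E at (east=3, north=0).
  D is 8 units south of E: delta (east=+0, north=-8); D at (east=3, north=-8).
  C is 2 units east of D: delta (east=+2, north=+0); C at (east=5, north=-8).
  B is 5 units southwest of C: delta (east=-5, north=-5); B at (east=0, north=-13).
  A is 3 units west of B: delta (east=-3, north=+0); A at (east=-3, north=-13).
Therefore A relative to F: (east=-3, north=-13).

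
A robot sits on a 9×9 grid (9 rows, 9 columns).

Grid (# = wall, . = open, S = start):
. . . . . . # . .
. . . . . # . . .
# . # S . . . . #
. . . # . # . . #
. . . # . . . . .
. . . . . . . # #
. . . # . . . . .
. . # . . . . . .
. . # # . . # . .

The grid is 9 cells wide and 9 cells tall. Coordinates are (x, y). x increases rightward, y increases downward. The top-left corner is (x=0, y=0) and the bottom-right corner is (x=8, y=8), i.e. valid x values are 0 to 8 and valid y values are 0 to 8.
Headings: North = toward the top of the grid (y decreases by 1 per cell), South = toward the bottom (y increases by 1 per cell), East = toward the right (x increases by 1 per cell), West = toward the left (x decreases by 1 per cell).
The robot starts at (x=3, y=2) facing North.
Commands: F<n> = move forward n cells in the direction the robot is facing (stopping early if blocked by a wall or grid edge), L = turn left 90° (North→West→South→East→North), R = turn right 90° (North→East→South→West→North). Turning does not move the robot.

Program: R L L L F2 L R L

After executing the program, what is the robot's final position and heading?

Answer: Final position: (x=3, y=2), facing East

Derivation:
Start: (x=3, y=2), facing North
  R: turn right, now facing East
  L: turn left, now facing North
  L: turn left, now facing West
  L: turn left, now facing South
  F2: move forward 0/2 (blocked), now at (x=3, y=2)
  L: turn left, now facing East
  R: turn right, now facing South
  L: turn left, now facing East
Final: (x=3, y=2), facing East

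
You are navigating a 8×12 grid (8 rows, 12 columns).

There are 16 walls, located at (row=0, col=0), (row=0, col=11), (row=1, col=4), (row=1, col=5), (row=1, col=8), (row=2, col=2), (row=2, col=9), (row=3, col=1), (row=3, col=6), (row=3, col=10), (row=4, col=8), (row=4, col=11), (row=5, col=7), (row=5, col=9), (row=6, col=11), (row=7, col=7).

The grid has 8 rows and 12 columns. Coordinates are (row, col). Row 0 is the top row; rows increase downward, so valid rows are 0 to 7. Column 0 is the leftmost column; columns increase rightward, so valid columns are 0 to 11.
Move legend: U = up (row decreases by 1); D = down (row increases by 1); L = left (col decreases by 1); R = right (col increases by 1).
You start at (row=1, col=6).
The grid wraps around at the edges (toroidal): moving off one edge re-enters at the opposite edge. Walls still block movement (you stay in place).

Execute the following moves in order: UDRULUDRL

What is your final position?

Start: (row=1, col=6)
  U (up): (row=1, col=6) -> (row=0, col=6)
  D (down): (row=0, col=6) -> (row=1, col=6)
  R (right): (row=1, col=6) -> (row=1, col=7)
  U (up): (row=1, col=7) -> (row=0, col=7)
  L (left): (row=0, col=7) -> (row=0, col=6)
  U (up): (row=0, col=6) -> (row=7, col=6)
  D (down): (row=7, col=6) -> (row=0, col=6)
  R (right): (row=0, col=6) -> (row=0, col=7)
  L (left): (row=0, col=7) -> (row=0, col=6)
Final: (row=0, col=6)

Answer: Final position: (row=0, col=6)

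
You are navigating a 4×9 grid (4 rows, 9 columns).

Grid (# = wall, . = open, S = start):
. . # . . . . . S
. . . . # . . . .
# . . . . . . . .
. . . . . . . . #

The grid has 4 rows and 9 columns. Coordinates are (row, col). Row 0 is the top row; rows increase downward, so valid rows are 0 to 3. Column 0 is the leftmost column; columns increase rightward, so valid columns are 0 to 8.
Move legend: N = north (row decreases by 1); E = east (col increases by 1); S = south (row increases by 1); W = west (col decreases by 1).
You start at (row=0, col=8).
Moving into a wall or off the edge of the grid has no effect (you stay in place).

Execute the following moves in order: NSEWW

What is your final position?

Start: (row=0, col=8)
  N (north): blocked, stay at (row=0, col=8)
  S (south): (row=0, col=8) -> (row=1, col=8)
  E (east): blocked, stay at (row=1, col=8)
  W (west): (row=1, col=8) -> (row=1, col=7)
  W (west): (row=1, col=7) -> (row=1, col=6)
Final: (row=1, col=6)

Answer: Final position: (row=1, col=6)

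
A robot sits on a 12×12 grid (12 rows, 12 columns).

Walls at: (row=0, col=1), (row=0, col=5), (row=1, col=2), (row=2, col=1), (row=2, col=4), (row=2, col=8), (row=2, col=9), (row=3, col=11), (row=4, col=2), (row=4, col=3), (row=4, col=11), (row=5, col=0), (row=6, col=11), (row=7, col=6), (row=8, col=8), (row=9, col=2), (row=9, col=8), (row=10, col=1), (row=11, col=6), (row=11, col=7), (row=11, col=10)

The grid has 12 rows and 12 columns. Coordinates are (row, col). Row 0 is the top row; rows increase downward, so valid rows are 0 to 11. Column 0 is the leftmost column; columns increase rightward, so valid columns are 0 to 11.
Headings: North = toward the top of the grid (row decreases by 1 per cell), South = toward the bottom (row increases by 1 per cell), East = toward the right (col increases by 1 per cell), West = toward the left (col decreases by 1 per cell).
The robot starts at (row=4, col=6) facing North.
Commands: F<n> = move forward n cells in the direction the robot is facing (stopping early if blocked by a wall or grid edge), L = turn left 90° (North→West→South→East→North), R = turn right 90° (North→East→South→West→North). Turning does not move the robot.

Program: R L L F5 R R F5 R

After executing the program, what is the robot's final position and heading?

Answer: Final position: (row=4, col=9), facing South

Derivation:
Start: (row=4, col=6), facing North
  R: turn right, now facing East
  L: turn left, now facing North
  L: turn left, now facing West
  F5: move forward 2/5 (blocked), now at (row=4, col=4)
  R: turn right, now facing North
  R: turn right, now facing East
  F5: move forward 5, now at (row=4, col=9)
  R: turn right, now facing South
Final: (row=4, col=9), facing South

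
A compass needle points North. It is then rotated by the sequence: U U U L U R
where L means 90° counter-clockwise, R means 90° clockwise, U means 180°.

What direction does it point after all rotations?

Start: North
  U (U-turn (180°)) -> South
  U (U-turn (180°)) -> North
  U (U-turn (180°)) -> South
  L (left (90° counter-clockwise)) -> East
  U (U-turn (180°)) -> West
  R (right (90° clockwise)) -> North
Final: North

Answer: Final heading: North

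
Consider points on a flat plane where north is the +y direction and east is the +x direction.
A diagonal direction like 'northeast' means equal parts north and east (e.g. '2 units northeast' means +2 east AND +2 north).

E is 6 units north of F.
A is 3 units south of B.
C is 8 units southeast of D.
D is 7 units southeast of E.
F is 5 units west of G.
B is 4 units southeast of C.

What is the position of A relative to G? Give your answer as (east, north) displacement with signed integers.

Place G at the origin (east=0, north=0).
  F is 5 units west of G: delta (east=-5, north=+0); F at (east=-5, north=0).
  E is 6 units north of F: delta (east=+0, north=+6); E at (east=-5, north=6).
  D is 7 units southeast of E: delta (east=+7, north=-7); D at (east=2, north=-1).
  C is 8 units southeast of D: delta (east=+8, north=-8); C at (east=10, north=-9).
  B is 4 units southeast of C: delta (east=+4, north=-4); B at (east=14, north=-13).
  A is 3 units south of B: delta (east=+0, north=-3); A at (east=14, north=-16).
Therefore A relative to G: (east=14, north=-16).

Answer: A is at (east=14, north=-16) relative to G.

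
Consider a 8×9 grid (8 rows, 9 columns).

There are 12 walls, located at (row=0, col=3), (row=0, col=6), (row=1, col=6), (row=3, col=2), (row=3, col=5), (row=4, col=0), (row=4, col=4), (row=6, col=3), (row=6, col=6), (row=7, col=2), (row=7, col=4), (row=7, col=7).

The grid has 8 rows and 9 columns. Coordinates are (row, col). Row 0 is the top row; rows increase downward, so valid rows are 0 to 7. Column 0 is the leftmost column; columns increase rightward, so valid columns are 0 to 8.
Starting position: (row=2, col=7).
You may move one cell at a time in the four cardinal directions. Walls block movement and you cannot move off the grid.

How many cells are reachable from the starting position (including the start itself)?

BFS flood-fill from (row=2, col=7):
  Distance 0: (row=2, col=7)
  Distance 1: (row=1, col=7), (row=2, col=6), (row=2, col=8), (row=3, col=7)
  Distance 2: (row=0, col=7), (row=1, col=8), (row=2, col=5), (row=3, col=6), (row=3, col=8), (row=4, col=7)
  Distance 3: (row=0, col=8), (row=1, col=5), (row=2, col=4), (row=4, col=6), (row=4, col=8), (row=5, col=7)
  Distance 4: (row=0, col=5), (row=1, col=4), (row=2, col=3), (row=3, col=4), (row=4, col=5), (row=5, col=6), (row=5, col=8), (row=6, col=7)
  Distance 5: (row=0, col=4), (row=1, col=3), (row=2, col=2), (row=3, col=3), (row=5, col=5), (row=6, col=8)
  Distance 6: (row=1, col=2), (row=2, col=1), (row=4, col=3), (row=5, col=4), (row=6, col=5), (row=7, col=8)
  Distance 7: (row=0, col=2), (row=1, col=1), (row=2, col=0), (row=3, col=1), (row=4, col=2), (row=5, col=3), (row=6, col=4), (row=7, col=5)
  Distance 8: (row=0, col=1), (row=1, col=0), (row=3, col=0), (row=4, col=1), (row=5, col=2), (row=7, col=6)
  Distance 9: (row=0, col=0), (row=5, col=1), (row=6, col=2)
  Distance 10: (row=5, col=0), (row=6, col=1)
  Distance 11: (row=6, col=0), (row=7, col=1)
  Distance 12: (row=7, col=0)
Total reachable: 59 (grid has 60 open cells total)

Answer: Reachable cells: 59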